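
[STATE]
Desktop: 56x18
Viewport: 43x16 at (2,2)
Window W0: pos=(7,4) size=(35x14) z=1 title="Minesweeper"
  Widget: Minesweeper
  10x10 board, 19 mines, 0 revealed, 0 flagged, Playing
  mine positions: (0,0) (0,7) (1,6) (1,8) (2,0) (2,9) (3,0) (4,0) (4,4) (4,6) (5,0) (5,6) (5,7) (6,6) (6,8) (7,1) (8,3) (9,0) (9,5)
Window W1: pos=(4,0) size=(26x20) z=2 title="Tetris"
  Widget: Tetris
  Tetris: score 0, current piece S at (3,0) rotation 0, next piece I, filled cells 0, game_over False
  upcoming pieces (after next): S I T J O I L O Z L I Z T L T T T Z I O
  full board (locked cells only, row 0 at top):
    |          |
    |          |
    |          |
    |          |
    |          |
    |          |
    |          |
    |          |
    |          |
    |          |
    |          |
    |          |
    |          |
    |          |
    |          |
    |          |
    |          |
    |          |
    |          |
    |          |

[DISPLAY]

  ┠────────────────────────┨               
  ┃          │Next:        ┃               
  ┃          │████         ┃━━━━━━━━━━━┓   
  ┃          │             ┃           ┃   
  ┃          │             ┃───────────┨   
  ┃          │             ┃           ┃   
  ┃          │             ┃           ┃   
  ┃          │Score:       ┃           ┃   
  ┃          │0            ┃           ┃   
  ┃          │             ┃           ┃   
  ┃          │             ┃           ┃   
  ┃          │             ┃           ┃   
  ┃          │             ┃           ┃   
  ┃          │             ┃           ┃   
  ┃          │             ┃           ┃   
  ┃          │             ┃━━━━━━━━━━━┛   


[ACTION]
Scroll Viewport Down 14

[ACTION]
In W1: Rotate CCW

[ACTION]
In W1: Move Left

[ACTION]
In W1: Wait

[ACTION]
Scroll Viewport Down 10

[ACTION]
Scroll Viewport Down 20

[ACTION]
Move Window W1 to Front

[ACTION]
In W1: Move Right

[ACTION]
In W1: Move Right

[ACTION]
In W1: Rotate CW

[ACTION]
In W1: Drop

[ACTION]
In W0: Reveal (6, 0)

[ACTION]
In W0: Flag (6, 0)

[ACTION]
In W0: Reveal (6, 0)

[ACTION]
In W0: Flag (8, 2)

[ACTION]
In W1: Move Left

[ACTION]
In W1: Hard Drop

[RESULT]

  ┠────────────────────────┨               
  ┃          │Next:        ┃               
  ┃          │ ░░          ┃━━━━━━━━━━━┓   
  ┃          │░░           ┃           ┃   
  ┃          │             ┃───────────┨   
  ┃          │             ┃           ┃   
  ┃          │             ┃           ┃   
  ┃          │Score:       ┃           ┃   
  ┃          │0            ┃           ┃   
  ┃          │             ┃           ┃   
  ┃          │             ┃           ┃   
  ┃          │             ┃           ┃   
  ┃          │             ┃           ┃   
  ┃          │             ┃           ┃   
  ┃          │             ┃           ┃   
  ┃    ░░    │             ┃━━━━━━━━━━━┛   


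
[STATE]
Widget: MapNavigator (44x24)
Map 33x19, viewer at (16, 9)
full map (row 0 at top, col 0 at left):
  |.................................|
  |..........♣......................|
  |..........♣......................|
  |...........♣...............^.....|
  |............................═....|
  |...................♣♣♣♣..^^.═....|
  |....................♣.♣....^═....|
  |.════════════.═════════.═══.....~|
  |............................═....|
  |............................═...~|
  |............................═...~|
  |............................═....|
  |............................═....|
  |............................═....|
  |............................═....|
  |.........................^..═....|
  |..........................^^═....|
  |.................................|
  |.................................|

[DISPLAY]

                                            
                                            
                                            
      .................................     
      ..........♣......................     
      ..........♣......................     
      ...........♣...............^.....     
      ............................═....     
      ...................♣♣♣♣..^^.═....     
      ....................♣.♣....^═....     
      .════════════.═════════.═══.....~     
      ............................═....     
      ................@...........═...~     
      ............................═...~     
      ............................═....     
      ............................═....     
      ............................═....     
      ............................═....     
      .........................^..═....     
      ..........................^^═....     
      .................................     
      .................................     
                                            
                                            


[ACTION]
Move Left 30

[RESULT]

                                            
                                            
                                            
                      ......................
                      ..........♣...........
                      ..........♣...........
                      ...........♣..........
                      ......................
                      ...................♣♣♣
                      ....................♣.
                      .════════════.════════
                      ......................
                      @.....................
                      ......................
                      ......................
                      ......................
                      ......................
                      ......................
                      ......................
                      ......................
                      ......................
                      ......................
                                            
                                            


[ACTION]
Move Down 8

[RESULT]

                      ...................♣♣♣
                      ....................♣.
                      .════════════.════════
                      ......................
                      ......................
                      ......................
                      ......................
                      ......................
                      ......................
                      ......................
                      ......................
                      ......................
                      @.....................
                      ......................
                                            
                                            
                                            
                                            
                                            
                                            
                                            
                                            
                                            
                                            


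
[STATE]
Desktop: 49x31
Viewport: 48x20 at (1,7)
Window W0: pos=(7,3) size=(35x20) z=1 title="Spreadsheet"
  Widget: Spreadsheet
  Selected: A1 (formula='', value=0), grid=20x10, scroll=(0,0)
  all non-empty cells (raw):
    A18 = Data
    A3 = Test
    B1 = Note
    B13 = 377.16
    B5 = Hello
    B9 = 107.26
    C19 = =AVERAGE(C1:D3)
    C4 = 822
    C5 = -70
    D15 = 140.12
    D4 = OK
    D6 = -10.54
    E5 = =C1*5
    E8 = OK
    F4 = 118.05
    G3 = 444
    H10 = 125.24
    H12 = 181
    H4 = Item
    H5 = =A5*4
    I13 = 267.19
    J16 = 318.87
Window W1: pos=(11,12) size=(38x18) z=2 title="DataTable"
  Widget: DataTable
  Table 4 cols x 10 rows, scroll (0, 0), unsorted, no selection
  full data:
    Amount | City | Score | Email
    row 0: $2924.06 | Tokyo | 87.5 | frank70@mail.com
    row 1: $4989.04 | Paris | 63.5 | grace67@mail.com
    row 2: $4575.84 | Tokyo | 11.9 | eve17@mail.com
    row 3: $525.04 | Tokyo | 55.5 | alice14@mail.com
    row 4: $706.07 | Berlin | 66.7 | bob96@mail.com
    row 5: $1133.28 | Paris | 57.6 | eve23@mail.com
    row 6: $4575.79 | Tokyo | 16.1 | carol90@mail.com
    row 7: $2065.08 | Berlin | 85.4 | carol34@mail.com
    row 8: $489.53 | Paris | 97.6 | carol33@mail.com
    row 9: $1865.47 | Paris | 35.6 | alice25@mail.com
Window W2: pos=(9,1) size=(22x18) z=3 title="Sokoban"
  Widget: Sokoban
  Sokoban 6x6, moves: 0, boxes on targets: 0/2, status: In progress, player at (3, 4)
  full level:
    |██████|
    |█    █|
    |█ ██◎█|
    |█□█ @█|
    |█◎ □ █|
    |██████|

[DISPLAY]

      ┃ ┃█□█ @█              ┃C       D ┃       
      ┃-┃█◎ □ █              ┃----------┃       
      ┃ ┃██████              ┃    0     ┃       
      ┃ ┃Moves: 0  0/2       ┃    0     ┃       
      ┃ ┃                    ┃    0     ┃       
      ┃ ┃                    ┃━━━━━━━━━━━━━━━━━┓
      ┃ ┃                    ┃                 ┃
      ┃ ┃                    ┃─────────────────┨
      ┃ ┃                    ┃re│Email         ┃
      ┃ ┃                    ┃──┼──────────────┃
      ┃ ┃                    ┃5 │frank70@mail.c┃
      ┃ ┗━━━━━━━━━━━━━━━━━━━━┛5 │grace67@mail.c┃
      ┃ 11┃$4575.84│Tokyo │11.9 │eve17@mail.com┃
      ┃ 12┃$525.04 │Tokyo │55.5 │alice14@mail.c┃
      ┃ 13┃$706.07 │Berlin│66.7 │bob96@mail.com┃
      ┗━━━┃$1133.28│Paris │57.6 │eve23@mail.com┃
          ┃$4575.79│Tokyo │16.1 │carol90@mail.c┃
          ┃$2065.08│Berlin│85.4 │carol34@mail.c┃
          ┃$489.53 │Paris │97.6 │carol33@mail.c┃
          ┃$1865.47│Paris │35.6 │alice25@mail.c┃


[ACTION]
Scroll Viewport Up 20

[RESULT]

                                                
        ┏━━━━━━━━━━━━━━━━━━━━┓                  
        ┃ Sokoban            ┃                  
      ┏━┠────────────────────┨━━━━━━━━━━┓       
      ┃ ┃██████              ┃          ┃       
      ┠─┃█    █              ┃──────────┨       
      ┃A┃█ ██◎█              ┃          ┃       
      ┃ ┃█□█ @█              ┃C       D ┃       
      ┃-┃█◎ □ █              ┃----------┃       
      ┃ ┃██████              ┃    0     ┃       
      ┃ ┃Moves: 0  0/2       ┃    0     ┃       
      ┃ ┃                    ┃    0     ┃       
      ┃ ┃                    ┃━━━━━━━━━━━━━━━━━┓
      ┃ ┃                    ┃                 ┃
      ┃ ┃                    ┃─────────────────┨
      ┃ ┃                    ┃re│Email         ┃
      ┃ ┃                    ┃──┼──────────────┃
      ┃ ┃                    ┃5 │frank70@mail.c┃
      ┃ ┗━━━━━━━━━━━━━━━━━━━━┛5 │grace67@mail.c┃
      ┃ 11┃$4575.84│Tokyo │11.9 │eve17@mail.com┃


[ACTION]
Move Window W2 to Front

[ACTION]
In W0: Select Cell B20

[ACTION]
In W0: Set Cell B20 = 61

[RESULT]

                                                
        ┏━━━━━━━━━━━━━━━━━━━━┓                  
        ┃ Sokoban            ┃                  
      ┏━┠────────────────────┨━━━━━━━━━━┓       
      ┃ ┃██████              ┃          ┃       
      ┠─┃█    █              ┃──────────┨       
      ┃B┃█ ██◎█              ┃          ┃       
      ┃ ┃█□█ @█              ┃C       D ┃       
      ┃-┃█◎ □ █              ┃----------┃       
      ┃ ┃██████              ┃    0     ┃       
      ┃ ┃Moves: 0  0/2       ┃    0     ┃       
      ┃ ┃                    ┃    0     ┃       
      ┃ ┃                    ┃━━━━━━━━━━━━━━━━━┓
      ┃ ┃                    ┃                 ┃
      ┃ ┃                    ┃─────────────────┨
      ┃ ┃                    ┃re│Email         ┃
      ┃ ┃                    ┃──┼──────────────┃
      ┃ ┃                    ┃5 │frank70@mail.c┃
      ┃ ┗━━━━━━━━━━━━━━━━━━━━┛5 │grace67@mail.c┃
      ┃ 11┃$4575.84│Tokyo │11.9 │eve17@mail.com┃


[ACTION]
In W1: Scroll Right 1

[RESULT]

                                                
        ┏━━━━━━━━━━━━━━━━━━━━┓                  
        ┃ Sokoban            ┃                  
      ┏━┠────────────────────┨━━━━━━━━━━┓       
      ┃ ┃██████              ┃          ┃       
      ┠─┃█    █              ┃──────────┨       
      ┃B┃█ ██◎█              ┃          ┃       
      ┃ ┃█□█ @█              ┃C       D ┃       
      ┃-┃█◎ □ █              ┃----------┃       
      ┃ ┃██████              ┃    0     ┃       
      ┃ ┃Moves: 0  0/2       ┃    0     ┃       
      ┃ ┃                    ┃    0     ┃       
      ┃ ┃                    ┃━━━━━━━━━━━━━━━━━┓
      ┃ ┃                    ┃                 ┃
      ┃ ┃                    ┃─────────────────┨
      ┃ ┃                    ┃e│Email          ┃
      ┃ ┃                    ┃─┼───────────────┃
      ┃ ┃                    ┃ │frank70@mail.co┃
      ┃ ┗━━━━━━━━━━━━━━━━━━━━┛ │grace67@mail.co┃
      ┃ 11┃4575.84│Tokyo │11.9 │eve17@mail.com ┃


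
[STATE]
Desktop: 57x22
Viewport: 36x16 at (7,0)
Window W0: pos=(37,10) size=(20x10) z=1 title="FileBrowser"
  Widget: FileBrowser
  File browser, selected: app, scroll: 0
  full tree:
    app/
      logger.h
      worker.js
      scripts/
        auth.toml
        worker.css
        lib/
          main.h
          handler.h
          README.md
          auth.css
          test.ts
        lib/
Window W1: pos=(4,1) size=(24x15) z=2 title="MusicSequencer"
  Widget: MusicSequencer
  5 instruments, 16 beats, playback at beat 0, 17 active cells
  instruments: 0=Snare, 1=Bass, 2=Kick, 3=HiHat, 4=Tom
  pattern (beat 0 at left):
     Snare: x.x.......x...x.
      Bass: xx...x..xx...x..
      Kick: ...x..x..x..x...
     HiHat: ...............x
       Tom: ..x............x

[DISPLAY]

                                    
━━━━━━━━━━━━━━━━━━━━┓               
usicSequencer       ┃               
────────────────────┨               
    ▼123456789012345┃               
nare█·█·······█···█·┃               
Bass██···█··██···█··┃               
Kick···█··█··█··█···┃               
iHat···············█┃               
 Tom··█············█┃               
                    ┃         ┏━━━━━
                    ┃         ┃ File
                    ┃         ┠─────
                    ┃         ┃> [-]
                    ┃         ┃    l
━━━━━━━━━━━━━━━━━━━━┛         ┃    w


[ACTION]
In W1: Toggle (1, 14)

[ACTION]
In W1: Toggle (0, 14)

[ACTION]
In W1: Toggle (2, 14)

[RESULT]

                                    
━━━━━━━━━━━━━━━━━━━━┓               
usicSequencer       ┃               
────────────────────┨               
    ▼123456789012345┃               
nare█·█·······█·····┃               
Bass██···█··██···██·┃               
Kick···█··█··█··█·█·┃               
iHat···············█┃               
 Tom··█············█┃               
                    ┃         ┏━━━━━
                    ┃         ┃ File
                    ┃         ┠─────
                    ┃         ┃> [-]
                    ┃         ┃    l
━━━━━━━━━━━━━━━━━━━━┛         ┃    w


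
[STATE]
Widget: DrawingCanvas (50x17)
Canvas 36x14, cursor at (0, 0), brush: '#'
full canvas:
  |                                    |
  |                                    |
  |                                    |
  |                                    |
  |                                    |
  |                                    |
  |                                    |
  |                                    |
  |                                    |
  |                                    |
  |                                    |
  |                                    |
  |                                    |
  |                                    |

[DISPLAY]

+                                                 
                                                  
                                                  
                                                  
                                                  
                                                  
                                                  
                                                  
                                                  
                                                  
                                                  
                                                  
                                                  
                                                  
                                                  
                                                  
                                                  


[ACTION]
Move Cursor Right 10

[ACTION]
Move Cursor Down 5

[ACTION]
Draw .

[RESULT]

                                                  
                                                  
                                                  
                                                  
                                                  
          .                                       
                                                  
                                                  
                                                  
                                                  
                                                  
                                                  
                                                  
                                                  
                                                  
                                                  
                                                  


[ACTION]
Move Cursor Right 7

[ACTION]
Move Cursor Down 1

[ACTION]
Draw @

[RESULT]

                                                  
                                                  
                                                  
                                                  
                                                  
          .                                       
                 @                                
                                                  
                                                  
                                                  
                                                  
                                                  
                                                  
                                                  
                                                  
                                                  
                                                  


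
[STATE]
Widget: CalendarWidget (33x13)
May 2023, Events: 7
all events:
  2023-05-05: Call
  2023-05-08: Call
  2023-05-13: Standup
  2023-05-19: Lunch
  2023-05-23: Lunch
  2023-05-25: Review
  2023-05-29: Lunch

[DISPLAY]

             May 2023            
Mo Tu We Th Fr Sa Su             
 1  2  3  4  5*  6  7            
 8*  9 10 11 12 13* 14           
15 16 17 18 19* 20 21            
22 23* 24 25* 26 27 28           
29* 30 31                        
                                 
                                 
                                 
                                 
                                 
                                 


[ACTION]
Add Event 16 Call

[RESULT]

             May 2023            
Mo Tu We Th Fr Sa Su             
 1  2  3  4  5*  6  7            
 8*  9 10 11 12 13* 14           
15 16* 17 18 19* 20 21           
22 23* 24 25* 26 27 28           
29* 30 31                        
                                 
                                 
                                 
                                 
                                 
                                 


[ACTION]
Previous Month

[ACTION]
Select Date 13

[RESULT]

            April 2023           
Mo Tu We Th Fr Sa Su             
                1  2             
 3  4  5  6  7  8  9             
10 11 12 [13] 14 15 16           
17 18 19 20 21 22 23             
24 25 26 27 28 29 30             
                                 
                                 
                                 
                                 
                                 
                                 


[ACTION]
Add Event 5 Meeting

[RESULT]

            April 2023           
Mo Tu We Th Fr Sa Su             
                1  2             
 3  4  5*  6  7  8  9            
10 11 12 [13] 14 15 16           
17 18 19 20 21 22 23             
24 25 26 27 28 29 30             
                                 
                                 
                                 
                                 
                                 
                                 


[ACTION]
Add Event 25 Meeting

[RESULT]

            April 2023           
Mo Tu We Th Fr Sa Su             
                1  2             
 3  4  5*  6  7  8  9            
10 11 12 [13] 14 15 16           
17 18 19 20 21 22 23             
24 25* 26 27 28 29 30            
                                 
                                 
                                 
                                 
                                 
                                 


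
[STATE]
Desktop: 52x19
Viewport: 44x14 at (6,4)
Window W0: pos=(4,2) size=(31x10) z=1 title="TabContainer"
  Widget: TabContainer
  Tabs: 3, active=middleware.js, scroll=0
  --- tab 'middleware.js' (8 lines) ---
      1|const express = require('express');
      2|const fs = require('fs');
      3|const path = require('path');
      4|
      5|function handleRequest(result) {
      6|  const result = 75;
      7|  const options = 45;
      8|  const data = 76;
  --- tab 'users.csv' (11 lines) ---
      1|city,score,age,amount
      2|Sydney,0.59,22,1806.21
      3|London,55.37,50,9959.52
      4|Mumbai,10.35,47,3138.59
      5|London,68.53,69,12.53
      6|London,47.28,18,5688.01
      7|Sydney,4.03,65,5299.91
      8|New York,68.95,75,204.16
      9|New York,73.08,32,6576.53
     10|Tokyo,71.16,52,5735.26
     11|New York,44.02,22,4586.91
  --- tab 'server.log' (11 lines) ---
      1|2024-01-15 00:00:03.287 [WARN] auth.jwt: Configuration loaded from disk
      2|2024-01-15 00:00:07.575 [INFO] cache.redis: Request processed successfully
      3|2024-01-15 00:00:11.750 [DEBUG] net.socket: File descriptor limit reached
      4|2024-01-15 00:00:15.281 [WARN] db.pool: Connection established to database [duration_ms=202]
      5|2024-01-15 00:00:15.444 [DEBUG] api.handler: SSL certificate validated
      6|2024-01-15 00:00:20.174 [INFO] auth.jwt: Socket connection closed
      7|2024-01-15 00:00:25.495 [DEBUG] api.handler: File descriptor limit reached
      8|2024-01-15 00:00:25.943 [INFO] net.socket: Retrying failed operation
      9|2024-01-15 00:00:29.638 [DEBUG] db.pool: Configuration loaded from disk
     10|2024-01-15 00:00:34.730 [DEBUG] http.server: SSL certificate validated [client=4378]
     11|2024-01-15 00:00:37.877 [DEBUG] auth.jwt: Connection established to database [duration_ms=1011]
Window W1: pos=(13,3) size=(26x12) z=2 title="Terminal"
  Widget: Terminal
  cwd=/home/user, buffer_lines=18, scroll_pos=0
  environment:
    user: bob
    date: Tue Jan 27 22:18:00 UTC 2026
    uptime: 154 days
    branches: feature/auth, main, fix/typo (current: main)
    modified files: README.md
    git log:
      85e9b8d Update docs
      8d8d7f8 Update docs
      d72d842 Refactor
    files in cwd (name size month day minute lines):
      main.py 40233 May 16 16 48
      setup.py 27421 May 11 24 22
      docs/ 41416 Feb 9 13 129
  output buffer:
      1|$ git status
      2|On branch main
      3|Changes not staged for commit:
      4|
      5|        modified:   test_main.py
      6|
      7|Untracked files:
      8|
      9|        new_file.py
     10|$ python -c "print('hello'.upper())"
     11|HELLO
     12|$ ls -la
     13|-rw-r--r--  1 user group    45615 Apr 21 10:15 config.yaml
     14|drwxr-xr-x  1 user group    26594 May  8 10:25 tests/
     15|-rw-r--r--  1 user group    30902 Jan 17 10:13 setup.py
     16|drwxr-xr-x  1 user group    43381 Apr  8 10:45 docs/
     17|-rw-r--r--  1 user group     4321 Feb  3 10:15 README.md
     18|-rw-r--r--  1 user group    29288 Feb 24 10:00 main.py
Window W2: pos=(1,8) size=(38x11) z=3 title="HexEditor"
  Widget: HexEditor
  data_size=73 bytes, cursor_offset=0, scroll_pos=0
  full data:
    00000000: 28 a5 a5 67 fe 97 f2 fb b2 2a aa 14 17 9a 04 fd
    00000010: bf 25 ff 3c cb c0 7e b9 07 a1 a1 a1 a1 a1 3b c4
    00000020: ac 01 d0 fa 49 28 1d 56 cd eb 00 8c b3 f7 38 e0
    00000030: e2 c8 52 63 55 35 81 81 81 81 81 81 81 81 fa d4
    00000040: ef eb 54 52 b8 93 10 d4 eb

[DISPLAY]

───────┃ Terminal               ┃           
middlew┠────────────────────────┨           
───────┃$ git status            ┃           
onst ex┃On branch main          ┃           
━━━━━━━━━━━━━━━━━━━━━━━━━━━━━━━━┓           
Editor                          ┃           
────────────────────────────────┨           
0000  28 a5 a5 67 fe 97 f2 fb  b┃           
0010  bf 25 ff 3c cb c0 7e b9  0┃           
0020  ac 01 d0 fa 49 28 1d 56  c┃           
0030  e2 c8 52 63 55 35 81 81  8┃           
0040  ef eb 54 52 b8 93 10 d4  e┃           
                                ┃           
                                ┃           


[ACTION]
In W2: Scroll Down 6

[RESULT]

───────┃ Terminal               ┃           
middlew┠────────────────────────┨           
───────┃$ git status            ┃           
onst ex┃On branch main          ┃           
━━━━━━━━━━━━━━━━━━━━━━━━━━━━━━━━┓           
Editor                          ┃           
────────────────────────────────┨           
0040  ef eb 54 52 b8 93 10 d4  e┃           
                                ┃           
                                ┃           
                                ┃           
                                ┃           
                                ┃           
                                ┃           


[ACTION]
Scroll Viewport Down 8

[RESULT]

middlew┠────────────────────────┨           
───────┃$ git status            ┃           
onst ex┃On branch main          ┃           
━━━━━━━━━━━━━━━━━━━━━━━━━━━━━━━━┓           
Editor                          ┃           
────────────────────────────────┨           
0040  ef eb 54 52 b8 93 10 d4  e┃           
                                ┃           
                                ┃           
                                ┃           
                                ┃           
                                ┃           
                                ┃           
━━━━━━━━━━━━━━━━━━━━━━━━━━━━━━━━┛           


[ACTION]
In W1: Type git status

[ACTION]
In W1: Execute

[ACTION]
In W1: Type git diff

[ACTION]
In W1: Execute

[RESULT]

middlew┠────────────────────────┨           
───────┃$ git diff              ┃           
onst ex┃diff --git a/main.py b/m┃           
━━━━━━━━━━━━━━━━━━━━━━━━━━━━━━━━┓           
Editor                          ┃           
────────────────────────────────┨           
0040  ef eb 54 52 b8 93 10 d4  e┃           
                                ┃           
                                ┃           
                                ┃           
                                ┃           
                                ┃           
                                ┃           
━━━━━━━━━━━━━━━━━━━━━━━━━━━━━━━━┛           


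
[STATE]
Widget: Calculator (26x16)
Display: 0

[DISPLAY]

                         0
┌───┬───┬───┬───┐         
│ 7 │ 8 │ 9 │ ÷ │         
├───┼───┼───┼───┤         
│ 4 │ 5 │ 6 │ × │         
├───┼───┼───┼───┤         
│ 1 │ 2 │ 3 │ - │         
├───┼───┼───┼───┤         
│ 0 │ . │ = │ + │         
├───┼───┼───┼───┤         
│ C │ MC│ MR│ M+│         
└───┴───┴───┴───┘         
                          
                          
                          
                          


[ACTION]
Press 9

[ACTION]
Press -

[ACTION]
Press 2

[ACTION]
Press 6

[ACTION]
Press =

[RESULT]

                       -17
┌───┬───┬───┬───┐         
│ 7 │ 8 │ 9 │ ÷ │         
├───┼───┼───┼───┤         
│ 4 │ 5 │ 6 │ × │         
├───┼───┼───┼───┤         
│ 1 │ 2 │ 3 │ - │         
├───┼───┼───┼───┤         
│ 0 │ . │ = │ + │         
├───┼───┼───┼───┤         
│ C │ MC│ MR│ M+│         
└───┴───┴───┴───┘         
                          
                          
                          
                          


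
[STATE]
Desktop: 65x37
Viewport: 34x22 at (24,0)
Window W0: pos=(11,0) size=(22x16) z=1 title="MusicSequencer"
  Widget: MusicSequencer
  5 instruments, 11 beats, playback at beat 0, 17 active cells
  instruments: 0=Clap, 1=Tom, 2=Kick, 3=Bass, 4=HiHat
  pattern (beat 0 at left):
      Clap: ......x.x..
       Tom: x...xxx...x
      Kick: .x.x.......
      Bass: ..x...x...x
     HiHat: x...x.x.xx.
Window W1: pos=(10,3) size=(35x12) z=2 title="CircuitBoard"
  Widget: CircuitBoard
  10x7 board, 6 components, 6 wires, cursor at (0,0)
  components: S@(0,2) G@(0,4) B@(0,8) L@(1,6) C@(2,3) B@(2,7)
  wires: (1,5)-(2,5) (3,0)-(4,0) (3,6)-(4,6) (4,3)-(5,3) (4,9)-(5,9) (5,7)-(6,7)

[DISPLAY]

━━━━━━━━┓                         
cer     ┃                         
────────┨                         
━━━━━━━━━━━━━━━━━━━━┓             
                    ┃             
────────────────────┨             
5 6 7 8 9           ┃             
       G            ┃             
                    ┃             
           ·   L    ┃             
           │        ┃             
   C       ·       B┃             
                    ┃             
               ·    ┃             
━━━━━━━━━━━━━━━━━━━━┛             
━━━━━━━━┛                         
                                  
                                  
                                  
                                  
                                  
                                  


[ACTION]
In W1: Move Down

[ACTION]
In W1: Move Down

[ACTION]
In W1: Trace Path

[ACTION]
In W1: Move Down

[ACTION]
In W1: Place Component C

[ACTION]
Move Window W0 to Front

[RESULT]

━━━━━━━━┓                         
cer     ┃                         
────────┨                         
67890   ┃━━━━━━━━━━━┓             
█·█··   ┃           ┃             
█···█   ┃───────────┨             
·····   ┃           ┃             
█···█   ┃           ┃             
█·██·   ┃           ┃             
        ┃  ·   L    ┃             
        ┃  │        ┃             
        ┃  ·       B┃             
        ┃           ┃             
        ┃      ·    ┃             
        ┃━━━━━━━━━━━┛             
━━━━━━━━┛                         
                                  
                                  
                                  
                                  
                                  
                                  


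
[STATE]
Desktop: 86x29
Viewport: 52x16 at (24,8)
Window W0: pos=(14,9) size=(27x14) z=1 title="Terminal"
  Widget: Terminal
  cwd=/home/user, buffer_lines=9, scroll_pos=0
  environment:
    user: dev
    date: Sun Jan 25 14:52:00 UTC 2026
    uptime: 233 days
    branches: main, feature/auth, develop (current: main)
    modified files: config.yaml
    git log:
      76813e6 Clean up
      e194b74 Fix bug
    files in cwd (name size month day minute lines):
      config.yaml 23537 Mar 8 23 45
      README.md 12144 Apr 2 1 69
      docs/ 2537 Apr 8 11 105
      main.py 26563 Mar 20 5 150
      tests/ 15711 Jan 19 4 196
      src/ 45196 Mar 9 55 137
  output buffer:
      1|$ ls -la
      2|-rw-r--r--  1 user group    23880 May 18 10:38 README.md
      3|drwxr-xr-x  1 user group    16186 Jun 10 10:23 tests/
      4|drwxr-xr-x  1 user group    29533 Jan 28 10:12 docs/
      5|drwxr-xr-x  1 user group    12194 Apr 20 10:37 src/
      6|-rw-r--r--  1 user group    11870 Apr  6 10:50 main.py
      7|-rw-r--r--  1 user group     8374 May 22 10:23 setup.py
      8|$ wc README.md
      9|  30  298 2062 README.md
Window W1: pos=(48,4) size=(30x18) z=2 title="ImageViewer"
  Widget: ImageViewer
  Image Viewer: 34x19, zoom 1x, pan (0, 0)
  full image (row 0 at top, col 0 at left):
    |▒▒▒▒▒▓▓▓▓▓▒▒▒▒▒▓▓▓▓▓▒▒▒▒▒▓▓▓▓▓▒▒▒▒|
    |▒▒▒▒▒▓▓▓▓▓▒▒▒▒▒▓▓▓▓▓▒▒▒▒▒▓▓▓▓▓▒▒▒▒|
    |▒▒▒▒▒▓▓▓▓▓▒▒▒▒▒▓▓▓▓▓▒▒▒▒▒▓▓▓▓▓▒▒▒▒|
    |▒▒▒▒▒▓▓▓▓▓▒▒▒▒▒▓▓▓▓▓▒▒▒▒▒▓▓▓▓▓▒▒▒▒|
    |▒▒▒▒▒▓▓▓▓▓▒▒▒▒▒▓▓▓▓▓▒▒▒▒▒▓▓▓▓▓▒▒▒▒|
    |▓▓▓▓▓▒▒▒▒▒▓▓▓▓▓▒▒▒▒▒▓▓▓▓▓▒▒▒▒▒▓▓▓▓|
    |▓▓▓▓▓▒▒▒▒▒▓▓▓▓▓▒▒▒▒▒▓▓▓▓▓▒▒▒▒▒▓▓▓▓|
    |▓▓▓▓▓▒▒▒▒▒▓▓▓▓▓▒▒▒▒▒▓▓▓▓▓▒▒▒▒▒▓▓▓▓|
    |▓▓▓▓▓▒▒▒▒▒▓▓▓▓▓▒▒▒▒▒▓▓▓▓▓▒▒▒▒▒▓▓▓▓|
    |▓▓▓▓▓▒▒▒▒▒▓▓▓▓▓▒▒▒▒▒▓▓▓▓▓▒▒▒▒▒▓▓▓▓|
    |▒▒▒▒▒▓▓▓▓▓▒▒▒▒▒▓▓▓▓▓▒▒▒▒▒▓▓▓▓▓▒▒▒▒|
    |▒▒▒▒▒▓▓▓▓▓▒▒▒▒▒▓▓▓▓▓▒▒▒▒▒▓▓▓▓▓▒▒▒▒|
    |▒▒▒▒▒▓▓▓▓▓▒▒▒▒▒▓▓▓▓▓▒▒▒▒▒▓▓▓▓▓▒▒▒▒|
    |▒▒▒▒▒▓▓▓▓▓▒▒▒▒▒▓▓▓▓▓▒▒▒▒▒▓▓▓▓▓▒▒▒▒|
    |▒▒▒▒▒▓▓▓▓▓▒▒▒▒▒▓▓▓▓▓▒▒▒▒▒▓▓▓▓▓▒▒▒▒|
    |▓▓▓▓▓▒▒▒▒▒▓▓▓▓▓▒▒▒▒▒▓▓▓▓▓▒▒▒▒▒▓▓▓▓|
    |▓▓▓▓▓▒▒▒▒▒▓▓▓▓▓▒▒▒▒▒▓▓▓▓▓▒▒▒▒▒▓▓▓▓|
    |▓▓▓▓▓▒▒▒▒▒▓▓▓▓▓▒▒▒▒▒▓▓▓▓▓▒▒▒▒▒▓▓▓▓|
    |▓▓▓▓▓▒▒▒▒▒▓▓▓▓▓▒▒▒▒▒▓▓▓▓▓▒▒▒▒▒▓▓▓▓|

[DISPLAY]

                        ┃▒▒▒▒▒▓▓▓▓▓▒▒▒▒▒▓▓▓▓▓▒▒▒▒▒▓▓
━━━━━━━━━━━━━━━━┓       ┃▒▒▒▒▒▓▓▓▓▓▒▒▒▒▒▓▓▓▓▓▒▒▒▒▒▓▓
                ┃       ┃▒▒▒▒▒▓▓▓▓▓▒▒▒▒▒▓▓▓▓▓▒▒▒▒▒▓▓
────────────────┨       ┃▒▒▒▒▒▓▓▓▓▓▒▒▒▒▒▓▓▓▓▓▒▒▒▒▒▓▓
                ┃       ┃▓▓▓▓▓▒▒▒▒▒▓▓▓▓▓▒▒▒▒▒▓▓▓▓▓▒▒
-  1 user group ┃       ┃▓▓▓▓▓▒▒▒▒▒▓▓▓▓▓▒▒▒▒▒▓▓▓▓▓▒▒
x  1 user group ┃       ┃▓▓▓▓▓▒▒▒▒▒▓▓▓▓▓▒▒▒▒▒▓▓▓▓▓▒▒
x  1 user group ┃       ┃▓▓▓▓▓▒▒▒▒▒▓▓▓▓▓▒▒▒▒▒▓▓▓▓▓▒▒
x  1 user group ┃       ┃▓▓▓▓▓▒▒▒▒▒▓▓▓▓▓▒▒▒▒▒▓▓▓▓▓▒▒
-  1 user group ┃       ┃▒▒▒▒▒▓▓▓▓▓▒▒▒▒▒▓▓▓▓▓▒▒▒▒▒▓▓
-  1 user group ┃       ┃▒▒▒▒▒▓▓▓▓▓▒▒▒▒▒▓▓▓▓▓▒▒▒▒▒▓▓
ME.md           ┃       ┃▒▒▒▒▒▓▓▓▓▓▒▒▒▒▒▓▓▓▓▓▒▒▒▒▒▓▓
 2062 README.md ┃       ┃▒▒▒▒▒▓▓▓▓▓▒▒▒▒▒▓▓▓▓▓▒▒▒▒▒▓▓
                ┃       ┗━━━━━━━━━━━━━━━━━━━━━━━━━━━
━━━━━━━━━━━━━━━━┛                                   
                                                    


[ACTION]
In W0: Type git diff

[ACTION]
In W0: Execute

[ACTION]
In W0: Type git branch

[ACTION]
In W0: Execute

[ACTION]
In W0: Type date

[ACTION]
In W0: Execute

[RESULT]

                        ┃▒▒▒▒▒▓▓▓▓▓▒▒▒▒▒▓▓▓▓▓▒▒▒▒▒▓▓
━━━━━━━━━━━━━━━━┓       ┃▒▒▒▒▒▓▓▓▓▓▒▒▒▒▒▓▓▓▓▓▒▒▒▒▒▓▓
                ┃       ┃▒▒▒▒▒▓▓▓▓▓▒▒▒▒▒▓▓▓▓▓▒▒▒▒▒▓▓
────────────────┨       ┃▒▒▒▒▒▓▓▓▓▓▒▒▒▒▒▓▓▓▓▓▒▒▒▒▒▓▓
1,4 @@          ┃       ┃▓▓▓▓▓▒▒▒▒▒▓▓▓▓▓▒▒▒▒▒▓▓▓▓▓▒▒
d               ┃       ┃▓▓▓▓▓▒▒▒▒▒▓▓▓▓▓▒▒▒▒▒▓▓▓▓▓▒▒
ys              ┃       ┃▓▓▓▓▓▒▒▒▒▒▓▓▓▓▓▒▒▒▒▒▓▓▓▓▓▒▒
nch             ┃       ┃▓▓▓▓▓▒▒▒▒▒▓▓▓▓▓▒▒▒▒▒▓▓▓▓▓▒▒
                ┃       ┃▓▓▓▓▓▒▒▒▒▒▓▓▓▓▓▒▒▒▒▒▓▓▓▓▓▒▒
/auth           ┃       ┃▒▒▒▒▒▓▓▓▓▓▒▒▒▒▒▓▓▓▓▓▒▒▒▒▒▓▓
                ┃       ┃▒▒▒▒▒▓▓▓▓▓▒▒▒▒▒▓▓▓▓▓▒▒▒▒▒▓▓
                ┃       ┃▒▒▒▒▒▓▓▓▓▓▒▒▒▒▒▓▓▓▓▓▒▒▒▒▒▓▓
5 14:52:00 UTC 2┃       ┃▒▒▒▒▒▓▓▓▓▓▒▒▒▒▒▓▓▓▓▓▒▒▒▒▒▓▓
                ┃       ┗━━━━━━━━━━━━━━━━━━━━━━━━━━━
━━━━━━━━━━━━━━━━┛                                   
                                                    
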